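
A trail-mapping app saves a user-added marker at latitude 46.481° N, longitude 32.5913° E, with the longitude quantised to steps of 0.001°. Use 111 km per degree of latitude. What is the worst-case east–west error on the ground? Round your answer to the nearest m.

38 m

With a 0.001° grid the true value lies within half a step, ±0.001°/2 = ±0.0005°, of the stored one.
One degree of longitude at 46.481° is 111000 × cos 46.481° ≈ 111000 × 0.6886 = 76434.1 m.
East–west error: 0.0005° × 76434.1 m/° ≈ 38.217 m.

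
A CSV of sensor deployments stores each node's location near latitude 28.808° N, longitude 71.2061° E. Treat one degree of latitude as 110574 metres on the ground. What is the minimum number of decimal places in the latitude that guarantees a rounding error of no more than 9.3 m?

One degree of latitude covers 110574 m.
N decimal places → at most half a unit in the last place, 0.5 × 10⁻ᴺ° = 110574/2 × 10⁻ᴺ m.
Setting 55287 × 10⁻ᴺ ≤ 9.3 gives 10ᴺ ≥ 5945, i.e. N ≥ 3.77.
So 4 decimal places suffice (5.53 m); 3 would allow up to 55.3 m.

4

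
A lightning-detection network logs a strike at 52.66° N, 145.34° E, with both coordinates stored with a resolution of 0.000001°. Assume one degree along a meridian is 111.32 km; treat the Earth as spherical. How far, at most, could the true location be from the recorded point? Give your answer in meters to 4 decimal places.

0.0651 meters

With a 0.000001° grid the true value lies within half a step, ±0.000001°/2 = ±5e-07°, of the stored one.
N–S: 5e-07° × 111320 m/° = 0.05566 m.
Longitude error → 5e-07 × 111320 × cos 52.66° = 5e-07 × 111320 × 0.6065 ≈ 0.0337602 m.
Combining orthogonally: (0.05566² + 0.0337602²)^½ ≈ 0.0650983 m.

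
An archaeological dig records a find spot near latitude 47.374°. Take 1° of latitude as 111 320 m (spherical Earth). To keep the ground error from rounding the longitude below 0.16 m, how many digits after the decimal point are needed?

6 decimal places

At 47.374° one degree of longitude covers 111320 × cos 47.374° ≈ 111320 × 0.6772 ≈ 75387 m.
With N decimal places the half-ulp bound is 0.5·10⁻ᴺ°, or 0.5·10⁻ᴺ × 75387 m on the ground.
Need 0.5 × 75387 × 10⁻ᴺ ≤ 0.16 → 10⁻ᴺ ≤ 4.245e-06, so N ≥ 5.37.
At 5 places the error can reach 0.377 m, but 6 places keeps it to 0.0377 m.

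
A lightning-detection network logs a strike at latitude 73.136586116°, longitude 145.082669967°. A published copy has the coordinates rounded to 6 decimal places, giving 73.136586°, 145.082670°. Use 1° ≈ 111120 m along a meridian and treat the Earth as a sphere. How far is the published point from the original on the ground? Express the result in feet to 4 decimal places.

The latitude changed by +0.000000116° and the longitude by -0.000000033°.
N–S: 0.000000116° × 111120 m/° = 0.0128899 m.
East–west at this latitude: -0.000000033° × 111120 × cos 73.1366° ≈ -0.000000033 × 32234.9 = -0.00106375 m.
Combined displacement = (0.0128899² + 0.00106375²)^½ ≈ 0.0129337 m.
Converting: 0.0129337 m × 3.2808 ft/m ≈ 0.042434 ft.

0.0424 feet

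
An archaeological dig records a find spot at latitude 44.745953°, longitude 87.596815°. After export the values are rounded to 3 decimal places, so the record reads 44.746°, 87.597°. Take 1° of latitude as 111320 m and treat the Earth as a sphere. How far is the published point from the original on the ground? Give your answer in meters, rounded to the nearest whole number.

16 meters

Δlat = 44.745953 − 44.746 = -0.000047°; Δlon = 87.596815 − 87.597 = -0.000185°.
North–south shift: -0.000047 × 111320 = -5.23204 m.
East–west at this latitude: -0.000185° × 111320 × cos 44.746° ≈ -0.000185 × 79063.3 = -14.6267 m.
Hypotenuse of the two orthogonal shifts: √(5.23204² + 14.6267²) = 15.5343 m.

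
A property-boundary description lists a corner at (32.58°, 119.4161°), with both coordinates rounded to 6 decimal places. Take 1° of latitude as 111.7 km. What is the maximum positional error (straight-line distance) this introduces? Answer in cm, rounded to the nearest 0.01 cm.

Rounding to 6 decimal places leaves each coordinate within ±5e-07° of the true value.
Latitude error → 5e-07 × 111700 = 0.05585 m along the meridian.
Longitude error → 5e-07 × 111700 × cos 32.58° = 5e-07 × 111700 × 0.8426 ≈ 0.0470615 m.
Combining orthogonally: (0.05585² + 0.0470615²)^½ ≈ 0.0730343 m.
That is 0.0730343 m = 7.3034 cm.

7.30 cm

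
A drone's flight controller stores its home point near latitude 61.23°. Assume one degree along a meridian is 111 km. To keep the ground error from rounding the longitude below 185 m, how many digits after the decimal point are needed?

At 61.23° one degree of longitude covers 111000 × cos 61.23° ≈ 111000 × 0.4813 ≈ 53423.7 m.
With N decimal places the half-ulp bound is 0.5·10⁻ᴺ°, or 0.5·10⁻ᴺ × 53423.7 m on the ground.
Need 0.5 × 53423.7 × 10⁻ᴺ ≤ 185 → 10⁻ᴺ ≤ 6.926e-03, so N ≥ 2.16.
So 3 decimal places suffice (26.7 m); 2 would allow up to 267 m.

3 decimal places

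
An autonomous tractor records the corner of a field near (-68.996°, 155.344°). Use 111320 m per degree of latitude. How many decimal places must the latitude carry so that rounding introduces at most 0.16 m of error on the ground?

One degree of latitude covers 111320 m.
Rounding to N decimal places gives at most 0.5 × 10⁻ᴺ degrees of error, i.e. 0.5 × 10⁻ᴺ × 111320 m.
Need 0.5 × 111320 × 10⁻ᴺ ≤ 0.16 → 10⁻ᴺ ≤ 2.875e-06, so N ≥ 5.54.
So 6 decimal places suffice (0.0557 m); 5 would allow up to 0.557 m.

6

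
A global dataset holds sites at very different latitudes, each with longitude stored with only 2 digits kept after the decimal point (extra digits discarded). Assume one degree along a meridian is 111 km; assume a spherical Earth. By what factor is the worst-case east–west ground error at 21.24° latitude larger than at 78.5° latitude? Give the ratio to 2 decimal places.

4.68

Truncating at 2 decimal places can drop up to a full unit in the last place, so the longitude may be off by as much as 0.01°.
Error at 21.24° = 0.01° × 111000 × cos 21.24° ≈ 1110 × 0.9321 = 1034.6 m.
At 78.5°: 0.01° × 111000 × cos 78.5° = 0.01 × 111000 × 0.1994 ≈ 221.3 m.
Ratio: 1034.6 / 221.3 = cos 21.24° / cos 78.5° ≈ 4.6751.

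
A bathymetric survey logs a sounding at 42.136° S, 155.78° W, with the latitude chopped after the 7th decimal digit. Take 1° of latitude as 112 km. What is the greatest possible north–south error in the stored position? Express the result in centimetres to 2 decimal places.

Truncating at 7 decimal places can drop up to a full unit in the last place, so the latitude may be off by as much as 1e-07°.
So the N–S error is at most 1e-07 × 112000 = 0.0112 m.
That is 0.0112 m = 1.12 cm.

1.12 centimetres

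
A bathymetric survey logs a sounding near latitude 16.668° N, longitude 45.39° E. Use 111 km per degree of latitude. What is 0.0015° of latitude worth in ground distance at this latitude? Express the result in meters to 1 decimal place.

0.0015° × 111000 m/° = 166.5 m.

166.5 meters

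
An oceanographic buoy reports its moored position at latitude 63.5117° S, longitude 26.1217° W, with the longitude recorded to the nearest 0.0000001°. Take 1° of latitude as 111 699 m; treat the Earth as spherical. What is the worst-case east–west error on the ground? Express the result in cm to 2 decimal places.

Rounding to 7 decimal places leaves the longitude within ±5e-08° of the true value.
One degree of longitude at 63.5117° is 111699 × cos 63.5117° ≈ 111699 × 0.4460 = 49819.4 m.
So at most 5e-08° × 49819.4 ≈ 0.00249097 m east–west.
That is 0.00249097 m = 0.2491 cm.

0.25 cm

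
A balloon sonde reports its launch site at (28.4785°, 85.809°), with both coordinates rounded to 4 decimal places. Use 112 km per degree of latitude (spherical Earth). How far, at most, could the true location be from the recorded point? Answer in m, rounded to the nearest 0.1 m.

7.5 m

Rounding to 4 decimal places leaves each coordinate within ±5e-05° of the true value.
Latitude error → 5e-05 × 112000 = 5.6 m along the meridian.
E–W at 28.4785°: 5e-05° × 112000 × cos 28.4785° = 5e-05 × 112000 × 0.8790 ≈ 4.92238 m.
The two errors are perpendicular, so the maximum displacement is √(5.6² + 4.92238²) ≈ 7.45586 m.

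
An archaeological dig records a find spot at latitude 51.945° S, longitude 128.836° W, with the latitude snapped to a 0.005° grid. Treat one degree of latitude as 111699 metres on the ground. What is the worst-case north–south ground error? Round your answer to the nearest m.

With a 0.005° grid the true value lies within half a step, ±0.005°/2 = ±0.0025°, of the stored one.
So the N–S error is at most 0.0025 × 111699 = 279.248 m.

279 m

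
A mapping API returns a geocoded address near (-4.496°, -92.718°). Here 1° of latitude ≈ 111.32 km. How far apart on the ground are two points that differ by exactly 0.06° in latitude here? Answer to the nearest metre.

6679 metres

0.06° × 111320 m/° = 6679.2 m.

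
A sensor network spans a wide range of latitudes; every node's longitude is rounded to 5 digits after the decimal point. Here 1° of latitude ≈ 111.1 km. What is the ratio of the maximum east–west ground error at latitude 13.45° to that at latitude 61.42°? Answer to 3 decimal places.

Rounding to 5 decimal places leaves the longitude within ±5e-06° of the true value.
At 13.45°: 5e-06° × 111100 × cos 13.45° = 5e-06 × 111100 × 0.9726 ≈ 0.54026 m.
At 61.42°: 5e-06° × 111100 × cos 61.42° = 5e-06 × 111100 × 0.4784 ≈ 0.26574 m.
Ratio: 0.54026 / 0.26574 = cos 13.45° / cos 61.42° ≈ 2.0330.

2.033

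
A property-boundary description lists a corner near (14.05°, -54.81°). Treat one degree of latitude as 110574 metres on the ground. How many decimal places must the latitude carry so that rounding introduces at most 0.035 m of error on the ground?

One degree of latitude covers 110574 m.
With N decimal places the half-ulp bound is 0.5·10⁻ᴺ°, or 0.5·10⁻ᴺ × 110574 m on the ground.
Need 0.5 × 110574 × 10⁻ᴺ ≤ 0.035 → 10⁻ᴺ ≤ 6.331e-07, so N ≥ 6.20.
So 7 decimal places suffice (0.00553 m); 6 would allow up to 0.0553 m.

7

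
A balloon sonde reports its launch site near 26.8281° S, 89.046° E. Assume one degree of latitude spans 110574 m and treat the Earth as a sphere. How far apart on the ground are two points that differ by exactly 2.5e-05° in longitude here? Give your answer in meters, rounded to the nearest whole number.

2 meters

One degree of longitude here spans 110574 × cos 26.8281° = 110574 × 0.8924 ≈ 98672.3 m; 2.5e-05° of that is 2.46681 m.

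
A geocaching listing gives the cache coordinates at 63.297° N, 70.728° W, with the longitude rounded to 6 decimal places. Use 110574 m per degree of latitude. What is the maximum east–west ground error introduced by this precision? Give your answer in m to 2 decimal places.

0.02 m

Rounding to 6 decimal places leaves the longitude within ±5e-07° of the true value.
At latitude 63.297° a degree of longitude spans 110574 m × cos 63.297° = 110574 × 0.4494 ≈ 49688.2 m.
Maximum E–W displacement: 5e-07 × 49688.2 = 0.0248441 m.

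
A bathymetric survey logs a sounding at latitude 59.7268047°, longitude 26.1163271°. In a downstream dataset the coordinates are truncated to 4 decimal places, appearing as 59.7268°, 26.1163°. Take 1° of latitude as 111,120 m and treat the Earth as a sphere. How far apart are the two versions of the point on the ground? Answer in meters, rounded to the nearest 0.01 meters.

1.61 meters

The latitude changed by +0.0000047° and the longitude by +0.0000271°.
North–south shift: 0.0000047 × 111120 = 0.522264 m.
E–W at 59.7268°: 0.0000271° × 111120 × cos 59.7268° = 0.0000271 × 111120 × 0.5041 ≈ 1.51809 m.
Distance: √(0.522264² + 1.51809²) ≈ 1.60542 m.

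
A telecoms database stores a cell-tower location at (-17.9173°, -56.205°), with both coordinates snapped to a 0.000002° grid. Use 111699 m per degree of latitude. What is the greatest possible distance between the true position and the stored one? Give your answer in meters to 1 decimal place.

With a 0.000002° grid the true value lies within half a step, ±0.000002°/2 = ±1e-06°, of the stored one.
N–S: 1e-06° × 111699 m/° = 0.111699 m.
East–west component at 17.9173°: 1e-06° × 111699 × cos 17.9173° ≈ 1e-06 × 106282 ≈ 0.106282 m.
Worst case both components are at the extreme and orthogonal: √(0.111699² + 0.106282²) ≈ 0.154183 m.

0.2 meters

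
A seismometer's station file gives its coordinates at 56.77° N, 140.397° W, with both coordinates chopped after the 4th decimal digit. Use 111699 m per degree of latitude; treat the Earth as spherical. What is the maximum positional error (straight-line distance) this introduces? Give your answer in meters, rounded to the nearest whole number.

Truncating at 4 decimal places can drop up to a full unit in the last place, so each coordinate may be off by as much as 0.0001°.
N–S: 0.0001° × 111699 m/° = 11.1699 m.
East–west component at 56.77°: 0.0001° × 111699 × cos 56.77° ≈ 0.0001 × 61211.2 ≈ 6.12112 m.
Worst case both components are at the extreme and orthogonal: √(11.1699² + 6.12112²) ≈ 12.7371 m.

13 meters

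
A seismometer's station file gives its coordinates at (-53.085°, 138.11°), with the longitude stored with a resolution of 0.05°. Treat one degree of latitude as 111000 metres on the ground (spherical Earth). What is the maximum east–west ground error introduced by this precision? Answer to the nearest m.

1667 m

With a 0.05° grid the true value lies within half a step, ±0.05°/2 = ±0.025°, of the stored one.
One degree of longitude at 53.085° is 111000 × cos 53.085° ≈ 111000 × 0.6006 = 66669.9 m.
So at most 0.025° × 66669.9 ≈ 1666.75 m east–west.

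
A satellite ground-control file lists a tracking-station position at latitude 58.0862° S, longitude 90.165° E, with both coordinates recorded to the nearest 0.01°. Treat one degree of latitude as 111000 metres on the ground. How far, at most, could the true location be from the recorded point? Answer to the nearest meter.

Rounding to 2 decimal places leaves each coordinate within ±0.005° of the true value.
North–south component: 0.005° × 111000 = 555 m.
East–west component at 58.0862°: 0.005° × 111000 × cos 58.0862° ≈ 0.005 × 58679.4 ≈ 293.397 m.
The two errors are perpendicular, so the maximum displacement is √(555² + 293.397²) ≈ 627.779 m.

628 meters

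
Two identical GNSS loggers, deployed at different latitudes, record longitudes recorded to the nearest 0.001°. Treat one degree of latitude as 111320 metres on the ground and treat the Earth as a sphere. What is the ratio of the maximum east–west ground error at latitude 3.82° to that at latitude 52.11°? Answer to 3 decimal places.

Rounding to 3 decimal places leaves the longitude within ±0.0005° of the true value.
At 3.82°: 0.0005° × 111320 × cos 3.82° = 0.0005 × 111320 × 0.9978 ≈ 55.536 m.
Error at 52.11° = 0.0005° × 111320 × cos 52.11° ≈ 55.66 × 0.6141 = 34.183 m.
The ratio reduces to cos 3.82° / cos 52.11° = 0.9978/0.6141 ≈ 1.6247.

1.625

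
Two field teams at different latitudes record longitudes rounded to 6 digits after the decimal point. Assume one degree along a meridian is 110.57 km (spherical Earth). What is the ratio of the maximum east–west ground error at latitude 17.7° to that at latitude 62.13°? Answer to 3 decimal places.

Rounding to 6 decimal places leaves the longitude within ±5e-07° of the true value.
Error at 17.7° = 5e-07° × 110570 × cos 17.7° ≈ 0.055285 × 0.9527 = 0.052668 m.
At 62.13°: 5e-07° × 110570 × cos 62.13° = 5e-07 × 110570 × 0.4675 ≈ 0.025844 m.
Ratio: 0.052668 / 0.025844 = cos 17.7° / cos 62.13° ≈ 2.0379.

2.038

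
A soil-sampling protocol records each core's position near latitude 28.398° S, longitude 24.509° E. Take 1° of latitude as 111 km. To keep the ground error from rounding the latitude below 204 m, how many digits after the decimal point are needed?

One degree of latitude covers 111000 m.
N decimal places → at most half a unit in the last place, 0.5 × 10⁻ᴺ° = 111000/2 × 10⁻ᴺ m.
Need 0.5 × 111000 × 10⁻ᴺ ≤ 204 → 10⁻ᴺ ≤ 3.676e-03, so N ≥ 2.43.
N = 2 would give 555 m (too coarse); N = 3 gives 55.5 m ≤ 204 m.

3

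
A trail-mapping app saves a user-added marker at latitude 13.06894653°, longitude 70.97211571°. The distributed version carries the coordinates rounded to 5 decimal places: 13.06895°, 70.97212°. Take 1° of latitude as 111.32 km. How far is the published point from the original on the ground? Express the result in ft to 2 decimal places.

1.98 ft

Δlat = 13.06894653 − 13.06895 = -0.00000347°; Δlon = 70.97211571 − 70.97212 = -0.00000429°.
North–south shift: -0.00000347 × 111320 = -0.38628 m.
East–west at this latitude: -0.00000429° × 111320 × cos 13.0689° ≈ -0.00000429 × 108437 = -0.465193 m.
Hypotenuse of the two orthogonal shifts: √(0.38628² + 0.465193²) = 0.604663 m.
In feet: 0.604663 m ÷ 0.3048 ≈ 1.9838 ft.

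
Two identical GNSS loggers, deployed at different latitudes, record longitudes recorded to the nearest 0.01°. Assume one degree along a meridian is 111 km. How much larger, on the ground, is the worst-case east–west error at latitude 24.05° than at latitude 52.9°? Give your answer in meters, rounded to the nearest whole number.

Rounding to 2 decimal places leaves the longitude within ±0.005° of the true value.
Error at 24.05° = 0.005° × 111000 × cos 24.05° ≈ 555 × 0.9132 = 506.82 m.
At 52.9°: 0.005° × 111000 × cos 52.9° = 0.005 × 111000 × 0.6032 ≈ 334.78 m.
So the lower-latitude error exceeds the higher by 506.82 − 334.78 = 172.04 m.

172 meters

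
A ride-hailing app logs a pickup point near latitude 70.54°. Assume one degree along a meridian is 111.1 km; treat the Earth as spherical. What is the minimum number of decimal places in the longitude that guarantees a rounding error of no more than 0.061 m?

At 70.54° one degree of longitude covers 111100 × cos 70.54° ≈ 111100 × 0.3331 ≈ 37012.8 m.
Rounding to N decimal places gives at most 0.5 × 10⁻ᴺ degrees of error, i.e. 0.5 × 10⁻ᴺ × 37012.8 m.
Setting 18506.4 × 10⁻ᴺ ≤ 0.061 gives 10ᴺ ≥ 3.034e+05, i.e. N ≥ 5.48.
At 5 places the error can reach 0.185 m, but 6 places keeps it to 0.0185 m.

6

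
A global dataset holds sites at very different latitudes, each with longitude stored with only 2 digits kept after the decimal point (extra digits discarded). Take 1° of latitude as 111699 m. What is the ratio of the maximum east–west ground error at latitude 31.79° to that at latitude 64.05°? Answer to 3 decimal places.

1.942

Truncating at 2 decimal places can drop up to a full unit in the last place, so the longitude may be off by as much as 0.01°.
At 31.79°: 0.01° × 111699 × cos 31.79° = 0.01 × 111699 × 0.8500 ≈ 949.42 m.
Error at 64.05° = 0.01° × 111699 × cos 64.05° ≈ 1117 × 0.4376 = 488.78 m.
The ratio reduces to cos 31.79° / cos 64.05° = 0.8500/0.4376 ≈ 1.9424.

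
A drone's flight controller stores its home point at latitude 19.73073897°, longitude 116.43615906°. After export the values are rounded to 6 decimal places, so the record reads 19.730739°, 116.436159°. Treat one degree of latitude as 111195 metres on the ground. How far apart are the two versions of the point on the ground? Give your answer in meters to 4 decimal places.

0.0071 meters

The latitude changed by -0.00000003° and the longitude by +0.00000006°.
North–south shift: -0.00000003 × 111195 = -0.00333585 m.
E–W at 19.7307°: 0.00000006° × 111195 × cos 19.7307° = 0.00000006 × 111195 × 0.9413 ≈ 0.00628 m.
Distance: √(0.00333585² + 0.00628²) ≈ 0.007111 m.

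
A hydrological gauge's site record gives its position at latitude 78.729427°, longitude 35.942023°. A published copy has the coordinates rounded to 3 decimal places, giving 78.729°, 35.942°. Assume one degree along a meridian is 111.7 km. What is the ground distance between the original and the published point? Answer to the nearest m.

48 m

Δlat = 78.729427 − 78.729 = +0.000427°; Δlon = 35.942023 − 35.942 = +0.000023°.
N–S: 0.000427° × 111700 m/° = 47.6959 m.
E–W at 78.729°: 0.000023° × 111700 × cos 78.729° = 0.000023 × 111700 × 0.1954 ≈ 0.50213 m.
Combined displacement = (47.6959² + 0.50213²)^½ ≈ 47.6985 m.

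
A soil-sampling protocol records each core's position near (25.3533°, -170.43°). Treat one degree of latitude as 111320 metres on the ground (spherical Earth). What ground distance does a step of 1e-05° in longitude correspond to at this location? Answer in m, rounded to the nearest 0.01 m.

1.01 m

1e-05° of longitude at 25.3533° is 1e-05 × 111320 × cos 25.3533° ≈ 1e-05 × 100598 = 1.00598 m.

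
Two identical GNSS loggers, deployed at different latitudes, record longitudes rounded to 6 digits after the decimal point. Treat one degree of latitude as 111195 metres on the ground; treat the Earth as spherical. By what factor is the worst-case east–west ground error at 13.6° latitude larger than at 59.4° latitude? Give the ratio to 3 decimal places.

1.909

Rounding to 6 decimal places leaves the longitude within ±5e-07° of the true value.
Error at 13.6° = 5e-07° × 111195 × cos 13.6° ≈ 0.055597 × 0.9720 = 0.054039 m.
At 59.4°: 5e-07° × 111195 × cos 59.4° = 5e-07 × 111195 × 0.5090 ≈ 0.028301 m.
Ratio: 0.054039 / 0.028301 = cos 13.6° / cos 59.4° ≈ 1.9094.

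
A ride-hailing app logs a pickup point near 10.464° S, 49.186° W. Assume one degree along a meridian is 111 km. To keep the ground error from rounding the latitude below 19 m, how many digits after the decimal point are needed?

One degree of latitude covers 111000 m.
With N decimal places the half-ulp bound is 0.5·10⁻ᴺ°, or 0.5·10⁻ᴺ × 111000 m on the ground.
Setting 55500 × 10⁻ᴺ ≤ 19 gives 10ᴺ ≥ 2921, i.e. N ≥ 3.47.
At 3 places the error can reach 55.5 m, but 4 places keeps it to 5.55 m.

4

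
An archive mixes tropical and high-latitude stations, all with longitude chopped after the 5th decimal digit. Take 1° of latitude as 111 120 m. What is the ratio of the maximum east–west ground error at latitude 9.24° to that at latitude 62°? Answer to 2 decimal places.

2.10

Truncating at 5 decimal places can drop up to a full unit in the last place, so the longitude may be off by as much as 1e-05°.
At 9.24°: 1e-05° × 111120 × cos 9.24° = 1e-05 × 111120 × 0.9870 ≈ 1.0968 m.
Error at 62° = 1e-05° × 111120 × cos 62° ≈ 1.1112 × 0.4695 = 0.52168 m.
Ratio: 1.0968 / 0.52168 = cos 9.24° / cos 62° ≈ 2.1024.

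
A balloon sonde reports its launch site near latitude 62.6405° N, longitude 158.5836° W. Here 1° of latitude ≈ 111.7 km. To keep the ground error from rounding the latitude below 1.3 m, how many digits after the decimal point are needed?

5 decimal places

One degree of latitude covers 111700 m.
Rounding to N decimal places gives at most 0.5 × 10⁻ᴺ degrees of error, i.e. 0.5 × 10⁻ᴺ × 111700 m.
Setting 55850 × 10⁻ᴺ ≤ 1.3 gives 10ᴺ ≥ 4.296e+04, i.e. N ≥ 4.63.
N = 4 would give 5.58 m (too coarse); N = 5 gives 0.558 m ≤ 1.3 m.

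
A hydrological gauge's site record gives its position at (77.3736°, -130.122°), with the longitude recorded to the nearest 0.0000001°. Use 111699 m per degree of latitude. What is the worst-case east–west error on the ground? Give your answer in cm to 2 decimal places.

Rounding to 7 decimal places leaves the longitude within ±5e-08° of the true value.
One degree of longitude at 77.3736° is 111699 × cos 77.3736° ≈ 111699 × 0.2186 = 24416.6 m.
Maximum E–W displacement: 5e-08 × 24416.6 = 0.00122083 m.
That is 0.00122083 m = 0.12208 cm.

0.12 cm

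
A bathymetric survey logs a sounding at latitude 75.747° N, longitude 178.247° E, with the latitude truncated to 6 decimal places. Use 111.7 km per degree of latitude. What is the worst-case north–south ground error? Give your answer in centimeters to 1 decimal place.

11.2 centimeters

Truncating at 6 decimal places can drop up to a full unit in the last place, so the latitude may be off by as much as 1e-06°.
Along the meridian that is 1e-06° × 111700 m/° = 0.1117 m.
That is 0.1117 m = 11.17 cm.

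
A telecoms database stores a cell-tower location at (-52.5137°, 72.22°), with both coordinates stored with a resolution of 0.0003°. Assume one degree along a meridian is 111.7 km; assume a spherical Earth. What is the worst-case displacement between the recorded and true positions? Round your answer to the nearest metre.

20 metres

With a 0.0003° grid the true value lies within half a step, ±0.0003°/2 = ±0.00015°, of the stored one.
N–S: 0.00015° × 111700 m/° = 16.755 m.
East–west component at 52.5137°: 0.00015° × 111700 × cos 52.5137° ≈ 0.00015 × 67977.5 ≈ 10.1966 m.
Combining orthogonally: (16.755² + 10.1966²)^½ ≈ 19.6138 m.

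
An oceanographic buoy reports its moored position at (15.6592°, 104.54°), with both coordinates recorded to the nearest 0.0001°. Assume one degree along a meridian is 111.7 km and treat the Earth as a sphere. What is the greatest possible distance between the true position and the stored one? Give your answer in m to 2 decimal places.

Rounding to 4 decimal places leaves each coordinate within ±5e-05° of the true value.
North–south component: 5e-05° × 111700 = 5.585 m.
Longitude error → 5e-05 × 111700 × cos 15.6592° = 5e-05 × 111700 × 0.9629 ≈ 5.37771 m.
Combining orthogonally: (5.585² + 5.37771²)^½ ≈ 7.75319 m.

7.75 m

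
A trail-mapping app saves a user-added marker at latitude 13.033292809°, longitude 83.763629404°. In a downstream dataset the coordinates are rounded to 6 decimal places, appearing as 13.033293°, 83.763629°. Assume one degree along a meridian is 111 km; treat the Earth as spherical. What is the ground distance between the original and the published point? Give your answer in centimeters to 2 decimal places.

4.86 centimeters

Δlat = 13.033292809 − 13.033293 = -0.000000191°; Δlon = 83.763629404 − 83.763629 = +0.000000404°.
North–south shift: -0.000000191 × 111000 = -0.021201 m.
East–west at this latitude: 0.000000404° × 111000 × cos 13.0333° ≈ 0.000000404 × 108141 = 0.0436888 m.
Combined displacement = (0.021201² + 0.0436888²)^½ ≈ 0.0485612 m.
That is 0.0485612 m = 4.8561 cm.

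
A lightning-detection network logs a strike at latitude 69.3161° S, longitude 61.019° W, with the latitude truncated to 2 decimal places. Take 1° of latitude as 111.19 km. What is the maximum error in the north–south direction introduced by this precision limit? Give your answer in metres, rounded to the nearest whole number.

1112 metres

Truncating at 2 decimal places can drop up to a full unit in the last place, so the latitude may be off by as much as 0.01°.
Along the meridian that is 0.01° × 111190 m/° = 1111.9 m.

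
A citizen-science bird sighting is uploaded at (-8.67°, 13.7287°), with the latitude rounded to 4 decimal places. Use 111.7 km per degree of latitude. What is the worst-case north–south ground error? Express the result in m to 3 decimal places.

5.585 m

Rounding to 4 decimal places leaves the latitude within ±5e-05° of the true value.
Along the meridian that is 5e-05° × 111700 m/° = 5.585 m.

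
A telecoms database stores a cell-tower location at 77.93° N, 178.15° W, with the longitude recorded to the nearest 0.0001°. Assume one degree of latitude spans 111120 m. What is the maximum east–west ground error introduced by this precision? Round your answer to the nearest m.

1 m

Rounding to 4 decimal places leaves the longitude within ±5e-05° of the true value.
At latitude 77.93° a degree of longitude spans 111120 m × cos 77.93° = 111120 × 0.2091 ≈ 23235.9 m.
So at most 5e-05° × 23235.9 ≈ 1.1618 m east–west.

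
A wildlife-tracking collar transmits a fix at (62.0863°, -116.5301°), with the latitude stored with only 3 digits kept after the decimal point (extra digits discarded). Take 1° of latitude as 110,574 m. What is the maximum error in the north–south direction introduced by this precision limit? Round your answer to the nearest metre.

Truncating at 3 decimal places can drop up to a full unit in the last place, so the latitude may be off by as much as 0.001°.
North–south distance: 0.001° × 110574 m/° = 110.574 m.

111 metres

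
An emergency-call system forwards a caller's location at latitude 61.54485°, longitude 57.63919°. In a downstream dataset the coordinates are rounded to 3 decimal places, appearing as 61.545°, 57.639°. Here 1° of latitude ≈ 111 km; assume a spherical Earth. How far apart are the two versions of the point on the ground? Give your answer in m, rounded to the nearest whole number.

19 m

The latitude changed by -0.00015° and the longitude by +0.00019°.
N–S: -0.00015° × 111000 m/° = -16.65 m.
East–west at this latitude: 0.00019° × 111000 × cos 61.545° ≈ 0.00019 × 52888 = 10.0487 m.
Distance: √(16.65² + 10.0487²) ≈ 19.4473 m.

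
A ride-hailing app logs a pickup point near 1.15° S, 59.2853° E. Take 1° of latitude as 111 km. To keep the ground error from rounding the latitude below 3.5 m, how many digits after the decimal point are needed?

5 decimal places

One degree of latitude covers 111000 m.
N decimal places → at most half a unit in the last place, 0.5 × 10⁻ᴺ° = 111000/2 × 10⁻ᴺ m.
Need 0.5 × 111000 × 10⁻ᴺ ≤ 3.5 → 10⁻ᴺ ≤ 6.306e-05, so N ≥ 4.20.
At 4 places the error can reach 5.55 m, but 5 places keeps it to 0.555 m.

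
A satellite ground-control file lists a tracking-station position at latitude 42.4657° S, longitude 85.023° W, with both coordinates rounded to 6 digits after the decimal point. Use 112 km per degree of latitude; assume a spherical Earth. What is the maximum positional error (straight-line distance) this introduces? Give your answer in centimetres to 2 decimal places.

Rounding to 6 decimal places leaves each coordinate within ±5e-07° of the true value.
N–S: 5e-07° × 112000 m/° = 0.056 m.
Longitude error → 5e-07 × 112000 × cos 42.4657° = 5e-07 × 112000 × 0.7377 ≈ 0.0413102 m.
The two errors are perpendicular, so the maximum displacement is √(0.056² + 0.0413102²) ≈ 0.0695883 m.
That is 0.0695883 m = 6.9588 cm.

6.96 centimetres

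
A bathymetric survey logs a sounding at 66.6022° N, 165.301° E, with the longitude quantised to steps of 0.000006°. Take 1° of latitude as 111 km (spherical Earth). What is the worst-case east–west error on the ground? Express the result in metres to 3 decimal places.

0.132 metres

With a 0.000006° grid the true value lies within half a step, ±0.000006°/2 = ±3e-06°, of the stored one.
Parallels shrink by cos φ, so at 66.6022° a degree of longitude is 111000 × 0.3971 ≈ 44079.5 m.
So at most 3e-06° × 44079.5 ≈ 0.132239 m east–west.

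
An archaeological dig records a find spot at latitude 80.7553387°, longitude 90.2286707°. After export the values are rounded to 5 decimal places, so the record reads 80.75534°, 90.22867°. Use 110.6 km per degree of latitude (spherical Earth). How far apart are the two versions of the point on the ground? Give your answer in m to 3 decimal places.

The latitude changed by -0.0000013° and the longitude by +0.0000007°.
N–S: -0.0000013° × 110600 m/° = -0.14378 m.
E–W at 80.7553°: 0.0000007° × 110600 × cos 80.7553° = 0.0000007 × 110600 × 0.1607 ≈ 0.0124376 m.
Distance: √(0.14378² + 0.0124376²) ≈ 0.144317 m.

0.144 m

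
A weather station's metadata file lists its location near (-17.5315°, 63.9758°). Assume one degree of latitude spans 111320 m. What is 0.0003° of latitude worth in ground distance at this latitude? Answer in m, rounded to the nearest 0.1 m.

0.0003° × 111320 m/° = 33.396 m.

33.4 m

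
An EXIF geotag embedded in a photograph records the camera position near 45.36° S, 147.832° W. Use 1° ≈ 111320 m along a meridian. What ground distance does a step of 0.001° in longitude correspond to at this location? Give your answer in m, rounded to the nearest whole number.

One degree of longitude here spans 111320 × cos 45.36° = 111320 × 0.7026 ≈ 78219 m; 0.001° of that is 78.219 m.

78 m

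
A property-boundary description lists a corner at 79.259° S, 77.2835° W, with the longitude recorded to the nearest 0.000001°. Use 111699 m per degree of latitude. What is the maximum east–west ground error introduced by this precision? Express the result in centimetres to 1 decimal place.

Rounding to 6 decimal places leaves the longitude within ±5e-07° of the true value.
One degree of longitude at 79.259° is 111699 × cos 79.259° ≈ 111699 × 0.1864 = 20817.3 m.
East–west error: 5e-07° × 20817.3 m/° ≈ 0.0104087 m.
That is 0.0104087 m = 1.0409 cm.

1.0 centimetres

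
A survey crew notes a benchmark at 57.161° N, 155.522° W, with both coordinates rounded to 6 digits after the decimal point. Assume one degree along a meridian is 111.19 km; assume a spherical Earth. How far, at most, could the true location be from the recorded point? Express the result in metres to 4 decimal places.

Rounding to 6 decimal places leaves each coordinate within ±5e-07° of the true value.
North–south component: 5e-07° × 111190 = 0.055595 m.
Longitude error → 5e-07 × 111190 × cos 57.161° = 5e-07 × 111190 × 0.5423 ≈ 0.0301481 m.
Combining orthogonally: (0.055595² + 0.0301481²)^½ ≈ 0.0632433 m.

0.0632 metres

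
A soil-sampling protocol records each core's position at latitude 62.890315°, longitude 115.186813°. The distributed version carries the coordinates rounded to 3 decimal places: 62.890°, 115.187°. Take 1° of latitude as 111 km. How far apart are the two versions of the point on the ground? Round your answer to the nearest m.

36 m

The latitude changed by +0.000315° and the longitude by -0.000187°.
N–S: 0.000315° × 111000 m/° = 34.965 m.
East–west at this latitude: -0.000187° × 111000 × cos 62.89° ≈ -0.000187 × 50582.7 = -9.45897 m.
Hypotenuse of the two orthogonal shifts: √(34.965² + 9.45897²) = 36.2219 m.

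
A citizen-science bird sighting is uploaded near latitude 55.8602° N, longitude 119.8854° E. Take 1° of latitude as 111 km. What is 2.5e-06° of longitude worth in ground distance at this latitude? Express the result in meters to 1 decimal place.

2.5e-06° of longitude at 55.8602° is 2.5e-06 × 111000 × cos 55.8602° ≈ 2.5e-06 × 62294.8 = 0.155737 m.

0.2 meters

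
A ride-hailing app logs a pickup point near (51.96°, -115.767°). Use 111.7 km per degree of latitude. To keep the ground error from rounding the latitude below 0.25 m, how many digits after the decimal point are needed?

One degree of latitude covers 111700 m.
Rounding to N decimal places gives at most 0.5 × 10⁻ᴺ degrees of error, i.e. 0.5 × 10⁻ᴺ × 111700 m.
Need 0.5 × 111700 × 10⁻ᴺ ≤ 0.25 → 10⁻ᴺ ≤ 4.476e-06, so N ≥ 5.35.
At 5 places the error can reach 0.558 m, but 6 places keeps it to 0.0558 m.

6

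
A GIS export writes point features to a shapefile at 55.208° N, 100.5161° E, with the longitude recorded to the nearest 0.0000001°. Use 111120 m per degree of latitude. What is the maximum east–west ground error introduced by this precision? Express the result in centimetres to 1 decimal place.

Rounding to 7 decimal places leaves the longitude within ±5e-08° of the true value.
One degree of longitude at 55.208° is 111120 × cos 55.208° ≈ 111120 × 0.5706 = 63405 m.
So at most 5e-08° × 63405 ≈ 0.00317025 m east–west.
That is 0.00317025 m = 0.31702 cm.

0.3 centimetres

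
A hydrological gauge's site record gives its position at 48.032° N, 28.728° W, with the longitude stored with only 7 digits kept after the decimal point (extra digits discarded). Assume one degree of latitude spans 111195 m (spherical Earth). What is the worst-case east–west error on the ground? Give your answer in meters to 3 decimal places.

0.007 meters

Truncating at 7 decimal places can drop up to a full unit in the last place, so the longitude may be off by as much as 1e-07°.
At latitude 48.032° a degree of longitude spans 111195 m × cos 48.032° = 111195 × 0.6687 ≈ 74357.8 m.
Maximum E–W displacement: 1e-07 × 74357.8 = 0.00743578 m.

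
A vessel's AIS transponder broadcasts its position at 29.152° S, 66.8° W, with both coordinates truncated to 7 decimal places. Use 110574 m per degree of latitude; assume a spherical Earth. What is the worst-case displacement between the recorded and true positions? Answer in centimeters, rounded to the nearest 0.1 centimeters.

1.5 centimeters

Truncating at 7 decimal places can drop up to a full unit in the last place, so each coordinate may be off by as much as 1e-07°.
N–S: 1e-07° × 110574 m/° = 0.0110574 m.
E–W at 29.152°: 1e-07° × 110574 × cos 29.152° = 1e-07 × 110574 × 0.8733 ≈ 0.00965676 m.
Worst case both components are at the extreme and orthogonal: √(0.0110574² + 0.00965676²) ≈ 0.0146806 m.
That is 0.0146806 m = 1.4681 cm.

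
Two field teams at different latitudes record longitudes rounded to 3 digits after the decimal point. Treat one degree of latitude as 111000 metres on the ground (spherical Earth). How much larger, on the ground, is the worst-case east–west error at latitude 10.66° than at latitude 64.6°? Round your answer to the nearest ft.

Rounding to 3 decimal places leaves the longitude within ±0.0005° of the true value.
Error at 10.66° = 0.0005° × 111000 × cos 10.66° ≈ 55.5 × 0.9827 = 54.542 m.
Error at 64.6° = 0.0005° × 111000 × cos 64.6° ≈ 55.5 × 0.4289 = 23.806 m.
Difference: 54.542 − 23.806 = 30.736 m.
Converting: 30.7363 m × 3.2808 ft/m ≈ 100.84 ft.

101 ft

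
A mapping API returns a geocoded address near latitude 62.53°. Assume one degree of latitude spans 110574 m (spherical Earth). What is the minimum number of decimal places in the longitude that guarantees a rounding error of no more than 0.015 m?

7 decimal places

At 62.53° one degree of longitude covers 110574 × cos 62.53° ≈ 110574 × 0.4613 ≈ 51006 m.
With N decimal places the half-ulp bound is 0.5·10⁻ᴺ°, or 0.5·10⁻ᴺ × 51006 m on the ground.
Need 0.5 × 51006 × 10⁻ᴺ ≤ 0.015 → 10⁻ᴺ ≤ 5.882e-07, so N ≥ 6.23.
So 7 decimal places suffice (0.00255 m); 6 would allow up to 0.0255 m.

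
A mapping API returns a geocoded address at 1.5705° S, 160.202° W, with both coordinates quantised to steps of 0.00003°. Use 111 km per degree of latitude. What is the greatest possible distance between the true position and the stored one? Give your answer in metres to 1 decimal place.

2.4 metres

With a 0.00003° grid the true value lies within half a step, ±0.00003°/2 = ±1.5e-05°, of the stored one.
N–S: 1.5e-05° × 111000 m/° = 1.665 m.
East–west component at 1.5705°: 1.5e-05° × 111000 × cos 1.5705° ≈ 1.5e-05 × 110958 ≈ 1.66437 m.
Worst case both components are at the extreme and orthogonal: √(1.665² + 1.66437²) ≈ 2.35422 m.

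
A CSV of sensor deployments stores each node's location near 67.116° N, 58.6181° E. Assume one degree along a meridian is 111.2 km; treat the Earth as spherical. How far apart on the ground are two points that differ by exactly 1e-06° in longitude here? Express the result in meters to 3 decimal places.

0.043 meters

At 67.116° a degree of longitude is 111200 × cos 67.116° ≈ 43242 m, so 1e-06° corresponds to 0.043242 m.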